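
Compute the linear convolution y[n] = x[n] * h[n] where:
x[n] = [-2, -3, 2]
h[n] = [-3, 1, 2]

y[n] = sum_k x[k]*h[n-k]. Output length = len(x) + len(h) - 1 = 3 + 3 - 1 = 5.
y[0] = -2*-3 = 6
y[1] = -3*-3 + -2*1 = 7
y[2] = 2*-3 + -3*1 + -2*2 = -13
y[3] = 2*1 + -3*2 = -4
y[4] = 2*2 = 4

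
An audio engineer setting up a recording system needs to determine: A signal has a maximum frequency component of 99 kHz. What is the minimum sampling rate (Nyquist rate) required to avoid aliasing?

By the Nyquist-Shannon sampling theorem,
the minimum sampling rate (Nyquist rate) must be at least 2 * f_max.
Nyquist rate = 2 * 99 kHz = 198 kHz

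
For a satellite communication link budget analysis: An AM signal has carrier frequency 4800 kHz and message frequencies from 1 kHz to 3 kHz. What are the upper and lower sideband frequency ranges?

Upper sideband (USB) = fc + [fm_low, fm_high] = 4800 + [1, 3] = [4801, 4803] kHz
Lower sideband (LSB) = fc - [fm_high, fm_low] = 4800 - [3, 1] = [4797, 4799] kHz
Total occupied spectrum: 4797 kHz to 4803 kHz (plus carrier at 4800 kHz)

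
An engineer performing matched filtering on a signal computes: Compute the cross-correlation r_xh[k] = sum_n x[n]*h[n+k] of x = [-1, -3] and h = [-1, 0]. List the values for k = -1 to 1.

Both sequences indexed from 0 and zero outside their support.
Lags with overlap: k = -1 to 1.
  r_xh[-1] = x[1]*h[0] = 3
  r_xh[0] = x[0]*h[0] + x[1]*h[1] = 1
  r_xh[1] = x[0]*h[1] = 0
r_xh = [3, 1, 0] (for k = -1, ..., 1)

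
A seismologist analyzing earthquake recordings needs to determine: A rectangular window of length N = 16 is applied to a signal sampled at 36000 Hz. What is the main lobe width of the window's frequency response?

For a rectangular window of length N,
the main lobe width in frequency is 2*f_s/N.
= 2*36000/16 = 4500 Hz
This determines the minimum frequency separation for resolving two sinusoids.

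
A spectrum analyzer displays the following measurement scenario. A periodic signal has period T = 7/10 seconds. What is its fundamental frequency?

The fundamental frequency is the reciprocal of the period.
f = 1/T = 1/(7/10) = 10/7 Hz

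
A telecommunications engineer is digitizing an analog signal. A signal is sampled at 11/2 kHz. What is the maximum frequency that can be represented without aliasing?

The maximum frequency that can be represented without aliasing
is the Nyquist frequency: f_max = f_s / 2 = 11/2 kHz / 2 = 11/4 kHz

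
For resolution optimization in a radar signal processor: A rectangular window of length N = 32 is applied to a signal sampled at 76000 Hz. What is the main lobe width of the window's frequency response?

For a rectangular window of length N,
the main lobe width in frequency is 2*f_s/N.
= 2*76000/32 = 4750 Hz
This determines the minimum frequency separation for resolving two sinusoids.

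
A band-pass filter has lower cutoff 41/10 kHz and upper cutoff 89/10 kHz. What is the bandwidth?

Bandwidth = f_high - f_low
= 89/10 kHz - 41/10 kHz = 24/5 kHz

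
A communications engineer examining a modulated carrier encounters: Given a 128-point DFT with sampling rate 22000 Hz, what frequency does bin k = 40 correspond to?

The frequency of DFT bin k is: f_k = k * f_s / N
f_40 = 40 * 22000 / 128 = 6875 Hz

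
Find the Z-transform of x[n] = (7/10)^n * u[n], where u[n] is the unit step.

The Z-transform of a^n * u[n] is z/(z-a) for |z| > |a|.
Here a = 7/10, so X(z) = z/(z - (7/10)) = 10z/(10z - 7)
ROC: |z| > 7/10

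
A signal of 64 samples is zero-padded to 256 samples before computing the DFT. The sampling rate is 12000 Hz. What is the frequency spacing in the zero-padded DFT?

Original DFT: N = 64, resolution = f_s/N = 12000/64 = 375/2 Hz
Zero-padded DFT: N = 256, resolution = f_s/N = 12000/256 = 375/8 Hz
Zero-padding interpolates the spectrum (finer frequency grid)
but does NOT improve the true spectral resolution (ability to resolve close frequencies).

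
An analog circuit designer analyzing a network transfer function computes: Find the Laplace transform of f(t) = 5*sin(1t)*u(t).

Standard pair: sin(wt)*u(t) <-> w/(s^2+w^2)
With w = 1: L{5*sin(1t)*u(t)} = 5/(s^2+1)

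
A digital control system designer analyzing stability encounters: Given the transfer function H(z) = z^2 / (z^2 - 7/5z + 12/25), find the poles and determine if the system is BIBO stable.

Poles are roots of the denominator: z^2 - 7/5z + 12/25 = 0.
Quadratic formula: z = [-(-7/5) +/- sqrt((-7/5)^2 - 4*(12/25))] / 2
Discriminant = 49/25 - 48/25 = 1/25; sqrt = 1/5.
z = (7/5 +/- 1/5) / 2 => z = 4/5 or z = 3/5.
|p1| = 4/5, |p2| = 3/5.
For BIBO stability, all poles must lie inside the unit circle (|p| < 1).
System is STABLE since both |p| < 1.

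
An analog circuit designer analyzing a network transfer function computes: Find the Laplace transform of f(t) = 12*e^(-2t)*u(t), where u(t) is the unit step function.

Standard Laplace transform pair:
e^(-at)*u(t) <-> 1/(s+a)
With a = 2: L{12*e^(-2t)*u(t)} = 12/(s+2), ROC: Re(s) > -2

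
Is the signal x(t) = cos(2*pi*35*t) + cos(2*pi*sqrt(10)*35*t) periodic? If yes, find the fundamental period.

f1 = 35 Hz, f2 = 35*sqrt(10) Hz
Ratio f2/f1 = sqrt(10), which is irrational.
Since the frequency ratio is irrational, no common period exists.
The signal is not periodic.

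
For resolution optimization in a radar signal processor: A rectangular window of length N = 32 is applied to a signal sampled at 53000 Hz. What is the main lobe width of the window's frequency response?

For a rectangular window of length N,
the main lobe width in frequency is 2*f_s/N.
= 2*53000/32 = 6625/2 Hz
This determines the minimum frequency separation for resolving two sinusoids.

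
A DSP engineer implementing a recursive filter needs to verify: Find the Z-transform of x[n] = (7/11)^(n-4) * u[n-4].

Time-shifting property: if X(z) = Z{x[n]}, then Z{x[n-d]} = z^(-d) * X(z)
X(z) = z/(z - 7/11) for x[n] = (7/11)^n * u[n]
Z{x[n-4]} = z^(-4) * z/(z - 7/11) = z^(-3)/(z - 7/11)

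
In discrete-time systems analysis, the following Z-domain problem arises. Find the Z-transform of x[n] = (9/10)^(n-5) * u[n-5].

Time-shifting property: if X(z) = Z{x[n]}, then Z{x[n-d]} = z^(-d) * X(z)
X(z) = z/(z - 9/10) for x[n] = (9/10)^n * u[n]
Z{x[n-5]} = z^(-5) * z/(z - 9/10) = z^(-4)/(z - 9/10)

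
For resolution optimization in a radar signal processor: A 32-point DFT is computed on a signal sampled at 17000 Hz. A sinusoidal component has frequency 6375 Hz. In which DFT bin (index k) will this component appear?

DFT frequency resolution = f_s/N = 17000/32 = 2125/4 Hz
Bin index k = f_signal / resolution = 6375 / 2125/4 = 12
The signal frequency 6375 Hz falls in DFT bin k = 12.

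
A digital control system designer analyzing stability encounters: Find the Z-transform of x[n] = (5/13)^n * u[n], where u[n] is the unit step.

The Z-transform of a^n * u[n] is z/(z-a) for |z| > |a|.
Here a = 5/13, so X(z) = z/(z - (5/13)) = 13z/(13z - 5)
ROC: |z| > 5/13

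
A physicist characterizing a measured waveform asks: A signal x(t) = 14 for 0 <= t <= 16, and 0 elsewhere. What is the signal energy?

Energy = integral of |x(t)|^2 dt over the signal duration
= 14^2 * 16 = 196 * 16 = 3136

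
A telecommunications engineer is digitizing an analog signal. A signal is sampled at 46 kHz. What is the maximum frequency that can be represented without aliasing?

The maximum frequency that can be represented without aliasing
is the Nyquist frequency: f_max = f_s / 2 = 46 kHz / 2 = 23 kHz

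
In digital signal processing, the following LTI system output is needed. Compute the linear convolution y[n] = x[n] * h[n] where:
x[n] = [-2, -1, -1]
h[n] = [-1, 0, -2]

y[n] = sum_k x[k]*h[n-k]. Output length = len(x) + len(h) - 1 = 3 + 3 - 1 = 5.
y[0] = -2*-1 = 2
y[1] = -1*-1 + -2*0 = 1
y[2] = -1*-1 + -1*0 + -2*-2 = 5
y[3] = -1*0 + -1*-2 = 2
y[4] = -1*-2 = 2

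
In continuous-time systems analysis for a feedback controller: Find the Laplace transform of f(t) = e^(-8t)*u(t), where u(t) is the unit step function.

Standard Laplace transform pair:
e^(-at)*u(t) <-> 1/(s+a)
With a = 8: L{e^(-8t)*u(t)} = 1/(s+8), ROC: Re(s) > -8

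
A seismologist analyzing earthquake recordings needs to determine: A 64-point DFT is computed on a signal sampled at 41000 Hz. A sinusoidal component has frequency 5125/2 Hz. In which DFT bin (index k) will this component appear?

DFT frequency resolution = f_s/N = 41000/64 = 5125/8 Hz
Bin index k = f_signal / resolution = 5125/2 / 5125/8 = 4
The signal frequency 5125/2 Hz falls in DFT bin k = 4.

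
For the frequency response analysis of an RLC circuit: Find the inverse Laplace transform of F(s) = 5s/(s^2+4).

Standard pair: s/(s^2+w^2) <-> cos(wt)*u(t)
With k=5, w=2: f(t) = 5*cos(2t)*u(t)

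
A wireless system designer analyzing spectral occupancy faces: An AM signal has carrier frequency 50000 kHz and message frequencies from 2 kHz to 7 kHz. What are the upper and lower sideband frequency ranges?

Upper sideband (USB) = fc + [fm_low, fm_high] = 50000 + [2, 7] = [50002, 50007] kHz
Lower sideband (LSB) = fc - [fm_high, fm_low] = 50000 - [7, 2] = [49993, 49998] kHz
Total occupied spectrum: 49993 kHz to 50007 kHz (plus carrier at 50000 kHz)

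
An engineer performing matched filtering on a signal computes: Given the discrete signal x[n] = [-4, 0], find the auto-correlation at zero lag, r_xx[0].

The auto-correlation at zero lag r_xx[0] equals the signal energy.
r_xx[0] = sum of x[n]^2 = (-4)^2 + 0^2
= 16 + 0 = 16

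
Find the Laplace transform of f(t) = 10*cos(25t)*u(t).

Standard pair: cos(wt)*u(t) <-> s/(s^2+w^2)
With w = 25: L{10*cos(25t)*u(t)} = 10s/(s^2+625)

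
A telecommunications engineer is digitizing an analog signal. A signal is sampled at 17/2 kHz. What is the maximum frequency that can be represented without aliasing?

The maximum frequency that can be represented without aliasing
is the Nyquist frequency: f_max = f_s / 2 = 17/2 kHz / 2 = 17/4 kHz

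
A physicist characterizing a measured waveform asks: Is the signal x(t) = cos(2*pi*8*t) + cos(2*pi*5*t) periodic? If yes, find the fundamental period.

f1 = 8 Hz, f2 = 5 Hz
Period T1 = 1/8, T2 = 1/5
Ratio T1/T2 = 5/8, which is rational.
The signal is periodic with fundamental period T = 1/GCD(8,5) = 1 s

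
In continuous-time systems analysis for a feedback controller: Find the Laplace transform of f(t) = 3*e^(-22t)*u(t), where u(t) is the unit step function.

Standard Laplace transform pair:
e^(-at)*u(t) <-> 1/(s+a)
With a = 22: L{3*e^(-22t)*u(t)} = 3/(s+22), ROC: Re(s) > -22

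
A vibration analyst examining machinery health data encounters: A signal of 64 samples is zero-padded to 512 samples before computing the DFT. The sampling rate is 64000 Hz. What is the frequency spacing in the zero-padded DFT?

Original DFT: N = 64, resolution = f_s/N = 64000/64 = 1000 Hz
Zero-padded DFT: N = 512, resolution = f_s/N = 64000/512 = 125 Hz
Zero-padding interpolates the spectrum (finer frequency grid)
but does NOT improve the true spectral resolution (ability to resolve close frequencies).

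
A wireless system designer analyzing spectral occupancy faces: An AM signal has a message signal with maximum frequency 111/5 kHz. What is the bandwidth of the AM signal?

In AM (double-sideband), the bandwidth is twice the message frequency.
BW = 2 * f_m = 2 * 111/5 kHz = 222/5 kHz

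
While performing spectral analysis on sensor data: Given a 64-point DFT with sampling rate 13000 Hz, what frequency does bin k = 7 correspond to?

The frequency of DFT bin k is: f_k = k * f_s / N
f_7 = 7 * 13000 / 64 = 11375/8 Hz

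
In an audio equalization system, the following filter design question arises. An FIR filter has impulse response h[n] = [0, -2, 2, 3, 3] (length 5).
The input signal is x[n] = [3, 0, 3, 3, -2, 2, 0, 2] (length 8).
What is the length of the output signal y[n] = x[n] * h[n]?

For linear convolution, the output length is:
len(y) = len(x) + len(h) - 1 = 8 + 5 - 1 = 12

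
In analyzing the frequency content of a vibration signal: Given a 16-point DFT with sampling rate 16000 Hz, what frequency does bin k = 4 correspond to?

The frequency of DFT bin k is: f_k = k * f_s / N
f_4 = 4 * 16000 / 16 = 4000 Hz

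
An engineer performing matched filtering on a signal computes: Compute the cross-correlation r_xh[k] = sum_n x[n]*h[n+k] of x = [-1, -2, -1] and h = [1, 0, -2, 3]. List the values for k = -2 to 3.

Both sequences indexed from 0 and zero outside their support.
Lags with overlap: k = -2 to 3.
  r_xh[-2] = x[2]*h[0] = -1
  r_xh[-1] = x[1]*h[0] + x[2]*h[1] = -2
  r_xh[0] = x[0]*h[0] + x[1]*h[1] + x[2]*h[2] = 1
  r_xh[1] = x[0]*h[1] + x[1]*h[2] + x[2]*h[3] = 1
  r_xh[2] = x[0]*h[2] + x[1]*h[3] = -4
  r_xh[3] = x[0]*h[3] = -3
r_xh = [-1, -2, 1, 1, -4, -3] (for k = -2, ..., 3)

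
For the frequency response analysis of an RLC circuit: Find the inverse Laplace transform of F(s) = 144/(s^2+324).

Standard pair: w/(s^2+w^2) <-> sin(wt)*u(t)
Recognize w^2 = 324, so w = 18; numerator 144 = 8*18.
f(t) = 8*sin(18t)*u(t)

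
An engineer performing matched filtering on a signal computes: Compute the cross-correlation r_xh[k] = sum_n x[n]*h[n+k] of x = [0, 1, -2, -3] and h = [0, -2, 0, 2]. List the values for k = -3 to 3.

Both sequences indexed from 0 and zero outside their support.
Lags with overlap: k = -3 to 3.
  r_xh[-3] = x[3]*h[0] = 0
  r_xh[-2] = x[2]*h[0] + x[3]*h[1] = 6
  r_xh[-1] = x[1]*h[0] + x[2]*h[1] + x[3]*h[2] = 4
  r_xh[0] = x[0]*h[0] + x[1]*h[1] + x[2]*h[2] + x[3]*h[3] = -8
  r_xh[1] = x[0]*h[1] + x[1]*h[2] + x[2]*h[3] = -4
  r_xh[2] = x[0]*h[2] + x[1]*h[3] = 2
  r_xh[3] = x[0]*h[3] = 0
r_xh = [0, 6, 4, -8, -4, 2, 0] (for k = -3, ..., 3)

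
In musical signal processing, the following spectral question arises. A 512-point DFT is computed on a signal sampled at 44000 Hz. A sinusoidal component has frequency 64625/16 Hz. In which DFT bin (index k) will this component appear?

DFT frequency resolution = f_s/N = 44000/512 = 1375/16 Hz
Bin index k = f_signal / resolution = 64625/16 / 1375/16 = 47
The signal frequency 64625/16 Hz falls in DFT bin k = 47.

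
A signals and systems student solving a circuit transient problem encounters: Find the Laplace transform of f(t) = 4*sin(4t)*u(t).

Standard pair: sin(wt)*u(t) <-> w/(s^2+w^2)
With w = 4: L{4*sin(4t)*u(t)} = 16/(s^2+16)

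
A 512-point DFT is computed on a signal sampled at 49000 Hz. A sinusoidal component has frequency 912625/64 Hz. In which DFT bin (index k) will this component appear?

DFT frequency resolution = f_s/N = 49000/512 = 6125/64 Hz
Bin index k = f_signal / resolution = 912625/64 / 6125/64 = 149
The signal frequency 912625/64 Hz falls in DFT bin k = 149.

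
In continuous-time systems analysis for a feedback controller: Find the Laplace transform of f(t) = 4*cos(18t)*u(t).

Standard pair: cos(wt)*u(t) <-> s/(s^2+w^2)
With w = 18: L{4*cos(18t)*u(t)} = 4s/(s^2+324)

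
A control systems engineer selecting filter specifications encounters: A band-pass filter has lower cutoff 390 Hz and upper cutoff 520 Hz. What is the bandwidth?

Bandwidth = f_high - f_low
= 520 Hz - 390 Hz = 130 Hz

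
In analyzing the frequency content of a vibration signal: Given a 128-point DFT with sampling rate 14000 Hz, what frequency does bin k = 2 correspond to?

The frequency of DFT bin k is: f_k = k * f_s / N
f_2 = 2 * 14000 / 128 = 875/4 Hz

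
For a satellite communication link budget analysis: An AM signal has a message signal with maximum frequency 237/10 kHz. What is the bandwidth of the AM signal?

In AM (double-sideband), the bandwidth is twice the message frequency.
BW = 2 * f_m = 2 * 237/10 kHz = 237/5 kHz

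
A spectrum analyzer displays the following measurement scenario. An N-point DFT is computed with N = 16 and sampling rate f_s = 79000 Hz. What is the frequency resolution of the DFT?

DFT frequency resolution = f_s / N
= 79000 / 16 = 9875/2 Hz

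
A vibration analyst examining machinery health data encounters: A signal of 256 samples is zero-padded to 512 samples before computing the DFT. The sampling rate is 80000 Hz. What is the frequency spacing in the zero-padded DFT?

Original DFT: N = 256, resolution = f_s/N = 80000/256 = 625/2 Hz
Zero-padded DFT: N = 512, resolution = f_s/N = 80000/512 = 625/4 Hz
Zero-padding interpolates the spectrum (finer frequency grid)
but does NOT improve the true spectral resolution (ability to resolve close frequencies).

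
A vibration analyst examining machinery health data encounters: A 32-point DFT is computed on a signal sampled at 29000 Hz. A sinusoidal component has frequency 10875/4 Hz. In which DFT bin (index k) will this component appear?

DFT frequency resolution = f_s/N = 29000/32 = 3625/4 Hz
Bin index k = f_signal / resolution = 10875/4 / 3625/4 = 3
The signal frequency 10875/4 Hz falls in DFT bin k = 3.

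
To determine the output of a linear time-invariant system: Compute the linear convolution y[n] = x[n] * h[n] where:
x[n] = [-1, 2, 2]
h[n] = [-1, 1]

y[n] = sum_k x[k]*h[n-k]. Output length = len(x) + len(h) - 1 = 3 + 2 - 1 = 4.
y[0] = -1*-1 = 1
y[1] = 2*-1 + -1*1 = -3
y[2] = 2*-1 + 2*1 = 0
y[3] = 2*1 = 2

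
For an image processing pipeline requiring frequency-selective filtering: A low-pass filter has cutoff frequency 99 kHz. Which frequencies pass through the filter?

A low-pass filter passes all frequencies below the cutoff frequency 99 kHz and attenuates higher frequencies.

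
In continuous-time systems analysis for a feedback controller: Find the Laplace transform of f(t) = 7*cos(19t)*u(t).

Standard pair: cos(wt)*u(t) <-> s/(s^2+w^2)
With w = 19: L{7*cos(19t)*u(t)} = 7s/(s^2+361)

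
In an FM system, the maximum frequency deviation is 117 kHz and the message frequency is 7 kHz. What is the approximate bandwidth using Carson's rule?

Carson's rule: BW = 2*(delta_f + f_m)
= 2*(117 + 7) kHz = 248 kHz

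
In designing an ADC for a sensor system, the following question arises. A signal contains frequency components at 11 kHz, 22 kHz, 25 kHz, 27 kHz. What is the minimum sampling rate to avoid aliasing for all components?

The highest frequency component is f_max = 27 kHz.
Nyquist rate = 2 * f_max = 2 * 27 kHz = 54 kHz.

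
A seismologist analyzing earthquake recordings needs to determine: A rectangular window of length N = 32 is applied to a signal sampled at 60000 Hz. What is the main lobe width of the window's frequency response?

For a rectangular window of length N,
the main lobe width in frequency is 2*f_s/N.
= 2*60000/32 = 3750 Hz
This determines the minimum frequency separation for resolving two sinusoids.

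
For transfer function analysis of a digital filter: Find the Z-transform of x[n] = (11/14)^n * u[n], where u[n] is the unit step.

The Z-transform of a^n * u[n] is z/(z-a) for |z| > |a|.
Here a = 11/14, so X(z) = z/(z - (11/14)) = 14z/(14z - 11)
ROC: |z| > 11/14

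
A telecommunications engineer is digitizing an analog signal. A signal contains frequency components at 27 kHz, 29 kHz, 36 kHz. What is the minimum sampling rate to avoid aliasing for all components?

The highest frequency component is f_max = 36 kHz.
Nyquist rate = 2 * f_max = 2 * 36 kHz = 72 kHz.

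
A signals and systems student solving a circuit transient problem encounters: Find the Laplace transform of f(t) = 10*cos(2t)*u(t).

Standard pair: cos(wt)*u(t) <-> s/(s^2+w^2)
With w = 2: L{10*cos(2t)*u(t)} = 10s/(s^2+4)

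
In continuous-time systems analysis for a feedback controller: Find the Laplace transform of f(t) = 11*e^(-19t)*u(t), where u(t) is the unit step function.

Standard Laplace transform pair:
e^(-at)*u(t) <-> 1/(s+a)
With a = 19: L{11*e^(-19t)*u(t)} = 11/(s+19), ROC: Re(s) > -19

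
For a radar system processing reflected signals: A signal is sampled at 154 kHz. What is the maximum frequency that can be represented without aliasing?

The maximum frequency that can be represented without aliasing
is the Nyquist frequency: f_max = f_s / 2 = 154 kHz / 2 = 77 kHz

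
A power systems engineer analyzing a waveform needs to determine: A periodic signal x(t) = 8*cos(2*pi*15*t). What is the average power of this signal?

Average power of A*cos(wt) is A^2/2.
P = 8^2 / 2 = 64/2 = 32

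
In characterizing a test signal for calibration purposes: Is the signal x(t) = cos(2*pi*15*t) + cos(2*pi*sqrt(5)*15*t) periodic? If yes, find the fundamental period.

f1 = 15 Hz, f2 = 15*sqrt(5) Hz
Ratio f2/f1 = sqrt(5), which is irrational.
Since the frequency ratio is irrational, no common period exists.
The signal is not periodic.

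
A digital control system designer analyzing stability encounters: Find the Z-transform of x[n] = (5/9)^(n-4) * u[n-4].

Time-shifting property: if X(z) = Z{x[n]}, then Z{x[n-d]} = z^(-d) * X(z)
X(z) = z/(z - 5/9) for x[n] = (5/9)^n * u[n]
Z{x[n-4]} = z^(-4) * z/(z - 5/9) = z^(-3)/(z - 5/9)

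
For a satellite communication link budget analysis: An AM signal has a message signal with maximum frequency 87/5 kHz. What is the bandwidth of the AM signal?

In AM (double-sideband), the bandwidth is twice the message frequency.
BW = 2 * f_m = 2 * 87/5 kHz = 174/5 kHz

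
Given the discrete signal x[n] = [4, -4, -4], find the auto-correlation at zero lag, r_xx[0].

The auto-correlation at zero lag r_xx[0] equals the signal energy.
r_xx[0] = sum of x[n]^2 = 4^2 + (-4)^2 + (-4)^2
= 16 + 16 + 16 = 48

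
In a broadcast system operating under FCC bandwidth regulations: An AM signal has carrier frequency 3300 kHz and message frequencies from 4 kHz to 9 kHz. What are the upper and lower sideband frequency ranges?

Upper sideband (USB) = fc + [fm_low, fm_high] = 3300 + [4, 9] = [3304, 3309] kHz
Lower sideband (LSB) = fc - [fm_high, fm_low] = 3300 - [9, 4] = [3291, 3296] kHz
Total occupied spectrum: 3291 kHz to 3309 kHz (plus carrier at 3300 kHz)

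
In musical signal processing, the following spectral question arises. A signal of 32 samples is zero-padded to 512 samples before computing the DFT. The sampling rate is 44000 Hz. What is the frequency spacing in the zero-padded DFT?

Original DFT: N = 32, resolution = f_s/N = 44000/32 = 1375 Hz
Zero-padded DFT: N = 512, resolution = f_s/N = 44000/512 = 1375/16 Hz
Zero-padding interpolates the spectrum (finer frequency grid)
but does NOT improve the true spectral resolution (ability to resolve close frequencies).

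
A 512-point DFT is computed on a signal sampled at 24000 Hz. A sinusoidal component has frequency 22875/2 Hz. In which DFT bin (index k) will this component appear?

DFT frequency resolution = f_s/N = 24000/512 = 375/8 Hz
Bin index k = f_signal / resolution = 22875/2 / 375/8 = 244
The signal frequency 22875/2 Hz falls in DFT bin k = 244.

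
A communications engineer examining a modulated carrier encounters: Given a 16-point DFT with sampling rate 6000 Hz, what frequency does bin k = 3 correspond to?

The frequency of DFT bin k is: f_k = k * f_s / N
f_3 = 3 * 6000 / 16 = 1125 Hz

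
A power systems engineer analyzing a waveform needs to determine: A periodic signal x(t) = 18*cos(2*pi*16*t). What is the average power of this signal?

Average power of A*cos(wt) is A^2/2.
P = 18^2 / 2 = 324/2 = 162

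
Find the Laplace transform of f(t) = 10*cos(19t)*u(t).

Standard pair: cos(wt)*u(t) <-> s/(s^2+w^2)
With w = 19: L{10*cos(19t)*u(t)} = 10s/(s^2+361)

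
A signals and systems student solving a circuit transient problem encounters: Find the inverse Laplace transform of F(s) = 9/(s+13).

Standard pair: k/(s+a) <-> k*e^(-at)*u(t)
With k=9, a=13: f(t) = 9*e^(-13t)*u(t)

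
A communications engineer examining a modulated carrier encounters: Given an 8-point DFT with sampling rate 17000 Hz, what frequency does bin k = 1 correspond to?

The frequency of DFT bin k is: f_k = k * f_s / N
f_1 = 1 * 17000 / 8 = 2125 Hz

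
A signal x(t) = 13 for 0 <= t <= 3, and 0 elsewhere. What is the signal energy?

Energy = integral of |x(t)|^2 dt over the signal duration
= 13^2 * 3 = 169 * 3 = 507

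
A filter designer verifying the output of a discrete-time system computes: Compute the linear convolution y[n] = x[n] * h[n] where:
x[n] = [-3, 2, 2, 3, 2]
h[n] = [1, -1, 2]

y[n] = sum_k x[k]*h[n-k]. Output length = len(x) + len(h) - 1 = 5 + 3 - 1 = 7.
y[0] = -3*1 = -3
y[1] = 2*1 + -3*-1 = 5
y[2] = 2*1 + 2*-1 + -3*2 = -6
y[3] = 3*1 + 2*-1 + 2*2 = 5
y[4] = 2*1 + 3*-1 + 2*2 = 3
y[5] = 2*-1 + 3*2 = 4
y[6] = 2*2 = 4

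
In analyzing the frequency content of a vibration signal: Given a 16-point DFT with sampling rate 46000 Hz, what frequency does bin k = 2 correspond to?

The frequency of DFT bin k is: f_k = k * f_s / N
f_2 = 2 * 46000 / 16 = 5750 Hz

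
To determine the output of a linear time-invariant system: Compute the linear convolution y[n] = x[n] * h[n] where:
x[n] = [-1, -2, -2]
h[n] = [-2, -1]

y[n] = sum_k x[k]*h[n-k]. Output length = len(x) + len(h) - 1 = 3 + 2 - 1 = 4.
y[0] = -1*-2 = 2
y[1] = -2*-2 + -1*-1 = 5
y[2] = -2*-2 + -2*-1 = 6
y[3] = -2*-1 = 2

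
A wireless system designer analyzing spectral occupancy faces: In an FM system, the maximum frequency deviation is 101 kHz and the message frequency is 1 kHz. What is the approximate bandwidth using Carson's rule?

Carson's rule: BW = 2*(delta_f + f_m)
= 2*(101 + 1) kHz = 204 kHz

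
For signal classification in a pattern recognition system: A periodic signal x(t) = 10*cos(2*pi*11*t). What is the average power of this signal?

Average power of A*cos(wt) is A^2/2.
P = 10^2 / 2 = 100/2 = 50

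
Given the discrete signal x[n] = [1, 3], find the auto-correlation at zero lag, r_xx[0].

The auto-correlation at zero lag r_xx[0] equals the signal energy.
r_xx[0] = sum of x[n]^2 = 1^2 + 3^2
= 1 + 9 = 10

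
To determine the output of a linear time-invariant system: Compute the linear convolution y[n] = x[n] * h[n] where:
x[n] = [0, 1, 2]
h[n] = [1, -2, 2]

y[n] = sum_k x[k]*h[n-k]. Output length = len(x) + len(h) - 1 = 3 + 3 - 1 = 5.
y[0] = 0*1 = 0
y[1] = 1*1 + 0*-2 = 1
y[2] = 2*1 + 1*-2 + 0*2 = 0
y[3] = 2*-2 + 1*2 = -2
y[4] = 2*2 = 4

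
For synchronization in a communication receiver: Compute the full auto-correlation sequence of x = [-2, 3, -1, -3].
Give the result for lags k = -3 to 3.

r_xx[k] = sum_m x[m]*x[m+k], indexed from 0, for k = -3 to 3:
  r_xx[-3] = x[3]*x[0] = 6
  r_xx[-2] = x[2]*x[0] + x[3]*x[1] = -7
  r_xx[-1] = x[1]*x[0] + x[2]*x[1] + x[3]*x[2] = -6
  r_xx[0] = x[0]*x[0] + x[1]*x[1] + x[2]*x[2] + x[3]*x[3] = 23
  r_xx[1] = x[0]*x[1] + x[1]*x[2] + x[2]*x[3] = -6
  r_xx[2] = x[0]*x[2] + x[1]*x[3] = -7
  r_xx[3] = x[0]*x[3] = 6
r_xx = [6, -7, -6, 23, -6, -7, 6]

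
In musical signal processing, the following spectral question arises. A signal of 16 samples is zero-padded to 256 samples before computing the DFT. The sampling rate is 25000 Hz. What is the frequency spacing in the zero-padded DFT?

Original DFT: N = 16, resolution = f_s/N = 25000/16 = 3125/2 Hz
Zero-padded DFT: N = 256, resolution = f_s/N = 25000/256 = 3125/32 Hz
Zero-padding interpolates the spectrum (finer frequency grid)
but does NOT improve the true spectral resolution (ability to resolve close frequencies).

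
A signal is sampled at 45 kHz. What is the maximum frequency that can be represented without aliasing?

The maximum frequency that can be represented without aliasing
is the Nyquist frequency: f_max = f_s / 2 = 45 kHz / 2 = 45/2 kHz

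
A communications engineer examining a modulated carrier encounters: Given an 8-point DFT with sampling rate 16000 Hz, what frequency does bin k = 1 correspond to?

The frequency of DFT bin k is: f_k = k * f_s / N
f_1 = 1 * 16000 / 8 = 2000 Hz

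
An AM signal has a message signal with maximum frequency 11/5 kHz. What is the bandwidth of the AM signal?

In AM (double-sideband), the bandwidth is twice the message frequency.
BW = 2 * f_m = 2 * 11/5 kHz = 22/5 kHz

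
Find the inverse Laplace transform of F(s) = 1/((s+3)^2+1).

Standard pair: w/((s+a)^2+w^2) <-> e^(-at)*sin(wt)*u(t)
With a=3, w=1: f(t) = e^(-3t)*sin(t)*u(t)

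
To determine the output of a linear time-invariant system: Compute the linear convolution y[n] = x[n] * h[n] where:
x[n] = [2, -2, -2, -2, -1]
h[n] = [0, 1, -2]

y[n] = sum_k x[k]*h[n-k]. Output length = len(x) + len(h) - 1 = 5 + 3 - 1 = 7.
y[0] = 2*0 = 0
y[1] = -2*0 + 2*1 = 2
y[2] = -2*0 + -2*1 + 2*-2 = -6
y[3] = -2*0 + -2*1 + -2*-2 = 2
y[4] = -1*0 + -2*1 + -2*-2 = 2
y[5] = -1*1 + -2*-2 = 3
y[6] = -1*-2 = 2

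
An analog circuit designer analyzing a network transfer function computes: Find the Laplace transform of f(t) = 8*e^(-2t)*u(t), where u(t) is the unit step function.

Standard Laplace transform pair:
e^(-at)*u(t) <-> 1/(s+a)
With a = 2: L{8*e^(-2t)*u(t)} = 8/(s+2), ROC: Re(s) > -2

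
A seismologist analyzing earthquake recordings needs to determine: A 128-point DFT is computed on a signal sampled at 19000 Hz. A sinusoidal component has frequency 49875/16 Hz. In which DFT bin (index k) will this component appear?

DFT frequency resolution = f_s/N = 19000/128 = 2375/16 Hz
Bin index k = f_signal / resolution = 49875/16 / 2375/16 = 21
The signal frequency 49875/16 Hz falls in DFT bin k = 21.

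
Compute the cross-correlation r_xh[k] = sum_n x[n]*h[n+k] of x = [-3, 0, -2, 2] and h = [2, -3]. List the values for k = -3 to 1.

Both sequences indexed from 0 and zero outside their support.
Lags with overlap: k = -3 to 1.
  r_xh[-3] = x[3]*h[0] = 4
  r_xh[-2] = x[2]*h[0] + x[3]*h[1] = -10
  r_xh[-1] = x[1]*h[0] + x[2]*h[1] = 6
  r_xh[0] = x[0]*h[0] + x[1]*h[1] = -6
  r_xh[1] = x[0]*h[1] = 9
r_xh = [4, -10, 6, -6, 9] (for k = -3, ..., 1)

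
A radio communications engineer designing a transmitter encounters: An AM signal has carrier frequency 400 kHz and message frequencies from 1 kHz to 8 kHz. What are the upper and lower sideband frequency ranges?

Upper sideband (USB) = fc + [fm_low, fm_high] = 400 + [1, 8] = [401, 408] kHz
Lower sideband (LSB) = fc - [fm_high, fm_low] = 400 - [8, 1] = [392, 399] kHz
Total occupied spectrum: 392 kHz to 408 kHz (plus carrier at 400 kHz)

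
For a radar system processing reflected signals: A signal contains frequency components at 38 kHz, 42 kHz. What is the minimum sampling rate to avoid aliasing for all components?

The highest frequency component is f_max = 42 kHz.
Nyquist rate = 2 * f_max = 2 * 42 kHz = 84 kHz.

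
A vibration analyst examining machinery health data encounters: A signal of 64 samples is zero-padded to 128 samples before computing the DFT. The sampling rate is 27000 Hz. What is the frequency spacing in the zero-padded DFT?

Original DFT: N = 64, resolution = f_s/N = 27000/64 = 3375/8 Hz
Zero-padded DFT: N = 128, resolution = f_s/N = 27000/128 = 3375/16 Hz
Zero-padding interpolates the spectrum (finer frequency grid)
but does NOT improve the true spectral resolution (ability to resolve close frequencies).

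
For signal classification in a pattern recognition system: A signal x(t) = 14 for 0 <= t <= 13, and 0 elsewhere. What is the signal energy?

Energy = integral of |x(t)|^2 dt over the signal duration
= 14^2 * 13 = 196 * 13 = 2548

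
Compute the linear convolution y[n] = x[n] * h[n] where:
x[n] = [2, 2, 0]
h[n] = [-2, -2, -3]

y[n] = sum_k x[k]*h[n-k]. Output length = len(x) + len(h) - 1 = 3 + 3 - 1 = 5.
y[0] = 2*-2 = -4
y[1] = 2*-2 + 2*-2 = -8
y[2] = 0*-2 + 2*-2 + 2*-3 = -10
y[3] = 0*-2 + 2*-3 = -6
y[4] = 0*-3 = 0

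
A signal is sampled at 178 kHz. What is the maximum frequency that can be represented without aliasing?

The maximum frequency that can be represented without aliasing
is the Nyquist frequency: f_max = f_s / 2 = 178 kHz / 2 = 89 kHz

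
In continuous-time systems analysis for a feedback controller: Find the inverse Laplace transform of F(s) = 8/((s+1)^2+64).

Standard pair: w/((s+a)^2+w^2) <-> e^(-at)*sin(wt)*u(t)
With a=1, w=8: f(t) = e^(-t)*sin(8t)*u(t)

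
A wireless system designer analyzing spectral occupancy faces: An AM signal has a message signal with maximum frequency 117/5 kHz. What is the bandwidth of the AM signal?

In AM (double-sideband), the bandwidth is twice the message frequency.
BW = 2 * f_m = 2 * 117/5 kHz = 234/5 kHz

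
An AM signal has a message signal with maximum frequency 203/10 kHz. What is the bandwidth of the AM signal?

In AM (double-sideband), the bandwidth is twice the message frequency.
BW = 2 * f_m = 2 * 203/10 kHz = 203/5 kHz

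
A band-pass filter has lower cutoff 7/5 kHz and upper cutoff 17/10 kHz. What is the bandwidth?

Bandwidth = f_high - f_low
= 17/10 kHz - 7/5 kHz = 3/10 kHz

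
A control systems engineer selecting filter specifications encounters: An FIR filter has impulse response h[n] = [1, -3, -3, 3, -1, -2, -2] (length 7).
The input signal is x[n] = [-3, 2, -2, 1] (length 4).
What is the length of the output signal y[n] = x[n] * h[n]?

For linear convolution, the output length is:
len(y) = len(x) + len(h) - 1 = 4 + 7 - 1 = 10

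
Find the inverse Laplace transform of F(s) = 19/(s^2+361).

Standard pair: w/(s^2+w^2) <-> sin(wt)*u(t)
Recognize w^2 = 361, so w = 19; numerator 19 = 1*19.
f(t) = sin(19t)*u(t)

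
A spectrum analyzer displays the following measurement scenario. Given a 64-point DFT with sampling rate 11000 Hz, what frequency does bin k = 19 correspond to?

The frequency of DFT bin k is: f_k = k * f_s / N
f_19 = 19 * 11000 / 64 = 26125/8 Hz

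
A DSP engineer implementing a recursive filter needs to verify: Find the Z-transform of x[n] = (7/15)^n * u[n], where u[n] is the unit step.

The Z-transform of a^n * u[n] is z/(z-a) for |z| > |a|.
Here a = 7/15, so X(z) = z/(z - (7/15)) = 15z/(15z - 7)
ROC: |z| > 7/15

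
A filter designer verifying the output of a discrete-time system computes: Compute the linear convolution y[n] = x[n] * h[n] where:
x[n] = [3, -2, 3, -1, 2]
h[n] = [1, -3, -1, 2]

y[n] = sum_k x[k]*h[n-k]. Output length = len(x) + len(h) - 1 = 5 + 4 - 1 = 8.
y[0] = 3*1 = 3
y[1] = -2*1 + 3*-3 = -11
y[2] = 3*1 + -2*-3 + 3*-1 = 6
y[3] = -1*1 + 3*-3 + -2*-1 + 3*2 = -2
y[4] = 2*1 + -1*-3 + 3*-1 + -2*2 = -2
y[5] = 2*-3 + -1*-1 + 3*2 = 1
y[6] = 2*-1 + -1*2 = -4
y[7] = 2*2 = 4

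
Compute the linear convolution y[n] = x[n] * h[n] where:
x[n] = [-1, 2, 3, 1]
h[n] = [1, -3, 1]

y[n] = sum_k x[k]*h[n-k]. Output length = len(x) + len(h) - 1 = 4 + 3 - 1 = 6.
y[0] = -1*1 = -1
y[1] = 2*1 + -1*-3 = 5
y[2] = 3*1 + 2*-3 + -1*1 = -4
y[3] = 1*1 + 3*-3 + 2*1 = -6
y[4] = 1*-3 + 3*1 = 0
y[5] = 1*1 = 1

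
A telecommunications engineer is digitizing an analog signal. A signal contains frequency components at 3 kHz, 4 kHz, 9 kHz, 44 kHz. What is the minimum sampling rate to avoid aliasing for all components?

The highest frequency component is f_max = 44 kHz.
Nyquist rate = 2 * f_max = 2 * 44 kHz = 88 kHz.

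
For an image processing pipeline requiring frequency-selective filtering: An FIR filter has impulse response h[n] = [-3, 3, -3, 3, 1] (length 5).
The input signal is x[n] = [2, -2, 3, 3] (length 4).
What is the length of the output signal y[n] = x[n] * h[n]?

For linear convolution, the output length is:
len(y) = len(x) + len(h) - 1 = 4 + 5 - 1 = 8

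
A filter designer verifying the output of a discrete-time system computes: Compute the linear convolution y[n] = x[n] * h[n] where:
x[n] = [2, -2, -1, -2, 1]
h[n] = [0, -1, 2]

y[n] = sum_k x[k]*h[n-k]. Output length = len(x) + len(h) - 1 = 5 + 3 - 1 = 7.
y[0] = 2*0 = 0
y[1] = -2*0 + 2*-1 = -2
y[2] = -1*0 + -2*-1 + 2*2 = 6
y[3] = -2*0 + -1*-1 + -2*2 = -3
y[4] = 1*0 + -2*-1 + -1*2 = 0
y[5] = 1*-1 + -2*2 = -5
y[6] = 1*2 = 2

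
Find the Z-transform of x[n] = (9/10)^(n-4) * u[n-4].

Time-shifting property: if X(z) = Z{x[n]}, then Z{x[n-d]} = z^(-d) * X(z)
X(z) = z/(z - 9/10) for x[n] = (9/10)^n * u[n]
Z{x[n-4]} = z^(-4) * z/(z - 9/10) = z^(-3)/(z - 9/10)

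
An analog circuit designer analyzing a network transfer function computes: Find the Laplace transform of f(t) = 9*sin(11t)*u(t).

Standard pair: sin(wt)*u(t) <-> w/(s^2+w^2)
With w = 11: L{9*sin(11t)*u(t)} = 99/(s^2+121)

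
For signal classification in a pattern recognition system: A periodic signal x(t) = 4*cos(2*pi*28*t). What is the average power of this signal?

Average power of A*cos(wt) is A^2/2.
P = 4^2 / 2 = 16/2 = 8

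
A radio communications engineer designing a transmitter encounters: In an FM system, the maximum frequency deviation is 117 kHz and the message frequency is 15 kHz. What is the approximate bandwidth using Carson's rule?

Carson's rule: BW = 2*(delta_f + f_m)
= 2*(117 + 15) kHz = 264 kHz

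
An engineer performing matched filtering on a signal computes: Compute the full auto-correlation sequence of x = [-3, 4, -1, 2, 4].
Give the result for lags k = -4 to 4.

r_xx[k] = sum_m x[m]*x[m+k], indexed from 0, for k = -4 to 4:
  r_xx[-4] = x[4]*x[0] = -12
  r_xx[-3] = x[3]*x[0] + x[4]*x[1] = 10
  r_xx[-2] = x[2]*x[0] + x[3]*x[1] + x[4]*x[2] = 7
  r_xx[-1] = x[1]*x[0] + x[2]*x[1] + x[3]*x[2] + x[4]*x[3] = -10
  r_xx[0] = x[0]*x[0] + x[1]*x[1] + x[2]*x[2] + x[3]*x[3] + x[4]*x[4] = 46
  r_xx[1] = x[0]*x[1] + x[1]*x[2] + x[2]*x[3] + x[3]*x[4] = -10
  r_xx[2] = x[0]*x[2] + x[1]*x[3] + x[2]*x[4] = 7
  r_xx[3] = x[0]*x[3] + x[1]*x[4] = 10
  r_xx[4] = x[0]*x[4] = -12
r_xx = [-12, 10, 7, -10, 46, -10, 7, 10, -12]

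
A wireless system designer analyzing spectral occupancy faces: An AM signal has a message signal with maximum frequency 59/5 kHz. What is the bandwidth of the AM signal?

In AM (double-sideband), the bandwidth is twice the message frequency.
BW = 2 * f_m = 2 * 59/5 kHz = 118/5 kHz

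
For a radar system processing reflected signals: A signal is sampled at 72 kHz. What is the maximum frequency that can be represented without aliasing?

The maximum frequency that can be represented without aliasing
is the Nyquist frequency: f_max = f_s / 2 = 72 kHz / 2 = 36 kHz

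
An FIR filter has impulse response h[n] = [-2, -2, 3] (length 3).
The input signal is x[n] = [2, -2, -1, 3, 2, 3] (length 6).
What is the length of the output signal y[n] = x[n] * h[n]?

For linear convolution, the output length is:
len(y) = len(x) + len(h) - 1 = 6 + 3 - 1 = 8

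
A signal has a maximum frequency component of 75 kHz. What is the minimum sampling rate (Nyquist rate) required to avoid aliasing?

By the Nyquist-Shannon sampling theorem,
the minimum sampling rate (Nyquist rate) must be at least 2 * f_max.
Nyquist rate = 2 * 75 kHz = 150 kHz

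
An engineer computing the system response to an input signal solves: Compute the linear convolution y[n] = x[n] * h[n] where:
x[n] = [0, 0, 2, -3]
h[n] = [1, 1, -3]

y[n] = sum_k x[k]*h[n-k]. Output length = len(x) + len(h) - 1 = 4 + 3 - 1 = 6.
y[0] = 0*1 = 0
y[1] = 0*1 + 0*1 = 0
y[2] = 2*1 + 0*1 + 0*-3 = 2
y[3] = -3*1 + 2*1 + 0*-3 = -1
y[4] = -3*1 + 2*-3 = -9
y[5] = -3*-3 = 9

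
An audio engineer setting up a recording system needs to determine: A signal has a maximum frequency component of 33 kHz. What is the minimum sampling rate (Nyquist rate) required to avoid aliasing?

By the Nyquist-Shannon sampling theorem,
the minimum sampling rate (Nyquist rate) must be at least 2 * f_max.
Nyquist rate = 2 * 33 kHz = 66 kHz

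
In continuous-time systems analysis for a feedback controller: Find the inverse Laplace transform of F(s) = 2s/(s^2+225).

Standard pair: s/(s^2+w^2) <-> cos(wt)*u(t)
With k=2, w=15: f(t) = 2*cos(15t)*u(t)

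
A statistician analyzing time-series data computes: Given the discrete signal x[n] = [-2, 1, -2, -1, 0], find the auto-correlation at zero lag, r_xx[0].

The auto-correlation at zero lag r_xx[0] equals the signal energy.
r_xx[0] = sum of x[n]^2 = (-2)^2 + 1^2 + (-2)^2 + (-1)^2 + 0^2
= 4 + 1 + 4 + 1 + 0 = 10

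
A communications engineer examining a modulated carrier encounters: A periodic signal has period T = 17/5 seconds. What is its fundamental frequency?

The fundamental frequency is the reciprocal of the period.
f = 1/T = 1/(17/5) = 5/17 Hz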